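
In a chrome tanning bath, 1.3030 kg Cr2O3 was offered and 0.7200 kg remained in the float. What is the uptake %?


Formula: Uptake = (offered - residual) / offered * 100
Substituting: Uptake = (1.3030 - 0.7200) / 1.3030 * 100
Result: 44.7429 %


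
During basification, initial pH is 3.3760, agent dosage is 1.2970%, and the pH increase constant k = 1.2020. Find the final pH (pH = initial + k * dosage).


Formula: pH_final = pH_initial + k * base_pct
Substituting: pH_final = 3.3760 + 1.2020 * 1.2970
Result: 4.9350


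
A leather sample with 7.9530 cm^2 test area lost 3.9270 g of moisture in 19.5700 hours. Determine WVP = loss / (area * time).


Formula: WVP = loss / (area * time)
Substituting: WVP = 3.9270 / (7.9530 * 19.5700)
Result: 0.0252313 g/(cm^2*hr)


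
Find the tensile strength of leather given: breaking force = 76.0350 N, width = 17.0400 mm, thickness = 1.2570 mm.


Formula: TS = force / (width * thickness)
Substituting: TS = 76.0350 / (17.0400 * 1.2570)
Result: 3.5498 N/mm^2


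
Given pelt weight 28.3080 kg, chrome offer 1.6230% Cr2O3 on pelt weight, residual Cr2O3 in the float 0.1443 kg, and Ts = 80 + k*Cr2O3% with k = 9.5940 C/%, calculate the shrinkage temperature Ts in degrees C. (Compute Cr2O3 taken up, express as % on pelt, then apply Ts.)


Offered = pelt * offer_pct / 100 = 28.3080 * 1.6230 / 100 = 0.4594 kg
Uptake = offered - residual = 0.4594 - 0.1443 = 0.3151 kg
Cr2O3% on pelt = uptake / pelt * 100 = 0.3151 / 28.3080 * 100 = 1.1133 %
Ts = 80 + k * Cr2O3% = 80 + 9.5940 * 1.1133 = 90.6805 C


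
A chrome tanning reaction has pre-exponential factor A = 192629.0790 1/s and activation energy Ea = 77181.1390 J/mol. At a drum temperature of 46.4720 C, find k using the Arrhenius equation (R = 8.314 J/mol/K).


T_K = T_C + 273.15 = 46.4720 + 273.15 = 319.6220 K
exponent = -Ea / (R * T_K) = -77181.1390 / (8.314 * 319.6220) = -29.0445
k = A * exp(exponent) = 192629.0790 * exp(-29.0445) = 4.6864e-08 1/s


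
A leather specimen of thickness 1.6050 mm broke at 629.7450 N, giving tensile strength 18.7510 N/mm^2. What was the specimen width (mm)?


Formula: w = F / (TS * t)
Substituting: w = 629.7450 / (18.7510 * 1.6050)
Result: 20.9250 mm


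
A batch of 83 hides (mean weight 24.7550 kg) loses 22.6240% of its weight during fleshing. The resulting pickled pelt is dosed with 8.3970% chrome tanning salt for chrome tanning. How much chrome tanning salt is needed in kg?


Total_raw = N * avg_wt = 83 * 24.7550 = 2054.6650 kg
Substrate = Total_raw * (1 - loss/100) = 2054.6650 * (1 - 22.6240/100) = 1589.8176 kg
Chrome = Substrate * pct / 100 = 1589.8176 * 8.3970 / 100 = 133.4970 kg


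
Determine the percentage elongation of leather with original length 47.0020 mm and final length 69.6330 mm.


Formula: Elongation = (Lf - L0) / L0 * 100
Substituting: Elongation = (69.6330 - 47.0020) / 47.0020 * 100
Result: 48.1490 %


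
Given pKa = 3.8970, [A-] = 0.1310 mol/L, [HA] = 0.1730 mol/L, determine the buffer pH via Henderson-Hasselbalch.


ratio = [A-] / [HA] = 0.1310 / 0.1730 = 0.7572
log10(ratio) = -0.1208
pH = pKa + log10(ratio) = 3.8970 - 0.1208 = 3.7762


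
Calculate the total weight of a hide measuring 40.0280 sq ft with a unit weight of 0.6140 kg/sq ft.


Formula: Weight = area * weight_per_sqft
Substituting: Weight = 40.0280 * 0.6140
Result: 24.5772 kg


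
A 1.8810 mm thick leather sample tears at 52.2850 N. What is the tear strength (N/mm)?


Formula: Tear strength = force / thickness
Substituting: Tear strength = 52.2850 / 1.8810
Result: 27.7964 N/mm


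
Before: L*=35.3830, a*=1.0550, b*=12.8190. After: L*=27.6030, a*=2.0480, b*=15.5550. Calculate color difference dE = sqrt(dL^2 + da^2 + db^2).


dL = -7.7800, da = 0.9930, db = 2.7360
dE = sqrt((-7.7800)^2 + 0.9930^2 + 2.7360^2) = 8.3066


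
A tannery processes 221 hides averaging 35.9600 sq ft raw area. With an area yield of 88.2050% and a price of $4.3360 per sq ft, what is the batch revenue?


Raw_total = N * avg_area = 221 * 35.9600 = 7947.1600 sq ft
Finished = Raw_total * yield / 100 = 7947.1600 * 88.2050 / 100 = 7009.7925 sq ft
Value = Finished * price = 7009.7925 * 4.3360 = 30394.4602 $


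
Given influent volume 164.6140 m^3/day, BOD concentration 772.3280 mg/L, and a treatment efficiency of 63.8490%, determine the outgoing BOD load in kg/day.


Load_in = volume * conc / 1000 = 164.6140 * 772.3280 / 1000 = 127.1360 kg/day
Removed = Load_in * eff / 100 = 127.1360 * 63.8490 / 100 = 81.1751 kg/day
Load_out = Load_in - Removed = 127.1360 - 81.1751 = 45.9609 kg/day


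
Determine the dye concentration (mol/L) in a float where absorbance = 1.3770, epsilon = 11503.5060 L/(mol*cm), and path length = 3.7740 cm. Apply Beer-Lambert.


Formula: c = A / (epsilon * l)
Substituting: c = 1.3770 / (11503.5060 * 3.7740)
Result: 3.1718e-05 mol/L


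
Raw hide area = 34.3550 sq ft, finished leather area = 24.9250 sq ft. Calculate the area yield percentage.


Formula: Yield = finished / raw * 100
Substituting: Yield = 24.9250 / 34.3550 * 100
Result: 72.5513 %


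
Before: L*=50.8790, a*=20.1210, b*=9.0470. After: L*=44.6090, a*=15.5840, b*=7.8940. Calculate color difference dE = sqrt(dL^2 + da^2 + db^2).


dL = -6.2700, da = -4.5370, db = -1.1530
dE = sqrt((-6.2700)^2 + (-4.5370)^2 + (-1.1530)^2) = 7.8247


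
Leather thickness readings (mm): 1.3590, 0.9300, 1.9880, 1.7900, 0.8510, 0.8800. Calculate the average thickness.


Formula: Average = sum / n
Substituting: Average = 7.7980 / 6
Result: 1.2997 mm


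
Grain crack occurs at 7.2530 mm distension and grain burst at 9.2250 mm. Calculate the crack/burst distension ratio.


Formula: Ratio = crack / burst
Substituting: Ratio = 7.2530 / 9.2250
Result: 0.7862


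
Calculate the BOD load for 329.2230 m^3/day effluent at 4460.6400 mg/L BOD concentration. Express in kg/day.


Formula: BOD_load = volume * conc / 1000
Substituting: BOD_load = 329.2230 * 4460.6400 / 1000
Result: 1468.5453 kg/day


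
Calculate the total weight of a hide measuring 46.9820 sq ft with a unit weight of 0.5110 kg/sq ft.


Formula: Weight = area * weight_per_sqft
Substituting: Weight = 46.9820 * 0.5110
Result: 24.0078 kg


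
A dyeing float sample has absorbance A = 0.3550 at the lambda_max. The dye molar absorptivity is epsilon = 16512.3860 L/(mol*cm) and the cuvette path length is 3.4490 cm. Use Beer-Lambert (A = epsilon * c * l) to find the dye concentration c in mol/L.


Formula: c = A / (epsilon * l)
Substituting: c = 0.3550 / (16512.3860 * 3.4490)
Result: 6.2334e-06 mol/L


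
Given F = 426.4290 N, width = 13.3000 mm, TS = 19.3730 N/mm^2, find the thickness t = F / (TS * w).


Formula: t = F / (TS * w)
Substituting: t = 426.4290 / (19.3730 * 13.3000)
Result: 1.6550 mm


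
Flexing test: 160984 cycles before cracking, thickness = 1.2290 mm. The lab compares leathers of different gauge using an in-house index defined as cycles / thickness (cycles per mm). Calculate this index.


Formula: Index = cycles / thickness
Substituting: Index = 160984 / 1.2290
Result: 130987.7950 cycles/mm


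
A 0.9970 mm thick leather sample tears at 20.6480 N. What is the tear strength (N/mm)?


Formula: Tear strength = force / thickness
Substituting: Tear strength = 20.6480 / 0.9970
Result: 20.7101 N/mm


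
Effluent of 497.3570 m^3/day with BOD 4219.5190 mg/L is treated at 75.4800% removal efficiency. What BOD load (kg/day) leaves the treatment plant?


Load_in = volume * conc / 1000 = 497.3570 * 4219.5190 / 1000 = 2098.6073 kg/day
Removed = Load_in * eff / 100 = 2098.6073 * 75.4800 / 100 = 1584.0288 kg/day
Load_out = Load_in - Removed = 2098.6073 - 1584.0288 = 514.5785 kg/day


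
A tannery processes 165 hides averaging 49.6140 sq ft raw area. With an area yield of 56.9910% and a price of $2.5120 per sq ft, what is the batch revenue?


Raw_total = N * avg_area = 165 * 49.6140 = 8186.3100 sq ft
Finished = Raw_total * yield / 100 = 8186.3100 * 56.9910 / 100 = 4665.4599 sq ft
Value = Finished * price = 4665.4599 * 2.5120 = 11719.6353 $


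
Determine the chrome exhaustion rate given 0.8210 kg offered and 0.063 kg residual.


Formula: Uptake = (offered - residual) / offered * 100
Substituting: Uptake = (0.8210 - 0.063) / 0.8210 * 100
Result: 92.3264 %


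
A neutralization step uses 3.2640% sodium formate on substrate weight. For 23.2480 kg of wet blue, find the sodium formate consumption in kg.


Formula: Neutralizer = substrate * pct / 100
Substituting: Neutralizer = 23.2480 * 3.2640 / 100
Result: 0.7588 kg


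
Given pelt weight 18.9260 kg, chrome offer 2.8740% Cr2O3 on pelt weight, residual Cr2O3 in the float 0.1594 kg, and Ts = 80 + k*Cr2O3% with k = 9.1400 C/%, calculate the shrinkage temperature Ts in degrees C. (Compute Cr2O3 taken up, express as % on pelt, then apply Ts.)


Offered = pelt * offer_pct / 100 = 18.9260 * 2.8740 / 100 = 0.5439 kg
Uptake = offered - residual = 0.5439 - 0.1594 = 0.3845 kg
Cr2O3% on pelt = uptake / pelt * 100 = 0.3845 / 18.9260 * 100 = 2.0318 %
Ts = 80 + k * Cr2O3% = 80 + 9.1400 * 2.0318 = 98.5704 C


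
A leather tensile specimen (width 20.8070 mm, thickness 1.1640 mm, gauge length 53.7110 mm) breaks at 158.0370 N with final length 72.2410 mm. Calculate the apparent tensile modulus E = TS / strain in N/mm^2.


TS = F / (w * t) = 158.0370 / (20.8070 * 1.1640) = 6.5252 N/mm^2
strain = (Lf - L0) / L0 = (72.2410 - 53.7110) / 53.7110 = 0.3450
E = TS / strain = 6.5252 / 0.3450 = 18.9140 N/mm^2


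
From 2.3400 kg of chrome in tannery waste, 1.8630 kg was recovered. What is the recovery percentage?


Formula: Recovery = recovered / input * 100
Substituting: Recovery = 1.8630 / 2.3400 * 100
Result: 79.6154 %


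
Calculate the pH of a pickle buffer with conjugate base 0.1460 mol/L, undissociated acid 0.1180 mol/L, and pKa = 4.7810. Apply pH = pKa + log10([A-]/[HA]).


ratio = [A-] / [HA] = 0.1460 / 0.1180 = 1.2373
log10(ratio) = 0.0924708
pH = pKa + log10(ratio) = 4.7810 + 0.0924708 = 4.8735


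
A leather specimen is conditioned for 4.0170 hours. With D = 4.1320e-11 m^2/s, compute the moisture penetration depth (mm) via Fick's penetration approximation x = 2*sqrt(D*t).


t = 4.0170 hr * 3600 = 14461.2000 s
D * t = 4.1320e-11 * 14461.2000 = 5.9754e-07
x = 2 * sqrt(D*t) = 2 * sqrt(5.9754e-07) = 0.00154601 m = 1.5460 mm


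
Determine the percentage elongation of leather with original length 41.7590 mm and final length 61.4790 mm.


Formula: Elongation = (Lf - L0) / L0 * 100
Substituting: Elongation = (61.4790 - 41.7590) / 41.7590 * 100
Result: 47.2234 %


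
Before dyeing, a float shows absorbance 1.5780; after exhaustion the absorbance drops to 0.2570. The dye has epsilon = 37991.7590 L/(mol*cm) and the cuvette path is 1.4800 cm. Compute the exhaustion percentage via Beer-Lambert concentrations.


c_initial = A_i / (epsilon * l) = 1.5780 / (37991.7590 * 1.4800) = 2.8064e-05 mol/L
c_final = A_f / (epsilon * l) = 0.2570 / (37991.7590 * 1.4800) = 4.5707e-06 mol/L
Exhaustion = (c_initial - c_final) / c_initial * 100 = (2.8064e-05 - 4.5707e-06) / 2.8064e-05 * 100 = 83.7136 %


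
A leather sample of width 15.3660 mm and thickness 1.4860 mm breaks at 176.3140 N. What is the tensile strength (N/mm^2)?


Formula: TS = force / (width * thickness)
Substituting: TS = 176.3140 / (15.3660 * 1.4860)
Result: 7.7216 N/mm^2


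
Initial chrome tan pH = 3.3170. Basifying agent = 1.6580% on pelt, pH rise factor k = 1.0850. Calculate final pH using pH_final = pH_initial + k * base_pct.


Formula: pH_final = pH_initial + k * base_pct
Substituting: pH_final = 3.3170 + 1.0850 * 1.6580
Result: 5.1159


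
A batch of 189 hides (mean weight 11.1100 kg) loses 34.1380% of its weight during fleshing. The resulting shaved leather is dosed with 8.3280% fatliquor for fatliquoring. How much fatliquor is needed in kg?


Total_raw = N * avg_wt = 189 * 11.1100 = 2099.7900 kg
Substrate = Total_raw * (1 - loss/100) = 2099.7900 * (1 - 34.1380/100) = 1382.9637 kg
Fat = Substrate * pct / 100 = 1382.9637 * 8.3280 / 100 = 115.1732 kg


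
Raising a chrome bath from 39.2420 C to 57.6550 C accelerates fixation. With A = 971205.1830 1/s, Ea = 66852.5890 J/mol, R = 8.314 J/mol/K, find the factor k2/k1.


T1 = 39.2420 + 273.15 = 312.3920 K; T2 = 57.6550 + 273.15 = 330.8050 K
k1 = A * exp(-Ea/(R*T1)) = 971205.1830 * exp(-66852.5890/(8.314*312.3920)) = 6.4354e-06 1/s
k2 = A * exp(-Ea/(R*T2)) = 971205.1830 * exp(-66852.5890/(8.314*330.8050)) = 2.6965e-05 1/s
k2/k1 = 2.6965e-05 / 6.4354e-06 = 4.1901


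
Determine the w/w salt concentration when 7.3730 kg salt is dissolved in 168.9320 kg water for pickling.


Formula: Conc = salt / (water + salt) * 100
Substituting: Conc = 7.3730 / (168.9320 + 7.3730) * 100
Result: 4.1820 %


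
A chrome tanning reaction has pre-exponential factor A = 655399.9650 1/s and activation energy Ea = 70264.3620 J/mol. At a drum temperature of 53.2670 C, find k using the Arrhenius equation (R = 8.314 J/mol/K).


T_K = T_C + 273.15 = 53.2670 + 273.15 = 326.4170 K
exponent = -Ea / (R * T_K) = -70264.3620 / (8.314 * 326.4170) = -25.8912
k = A * exp(exponent) = 655399.9650 * exp(-25.8912) = 3.7333e-06 1/s


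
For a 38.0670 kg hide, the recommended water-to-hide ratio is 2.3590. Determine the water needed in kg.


Formula: Water = hide_weight * ratio
Substituting: Water = 38.0670 * 2.3590
Result: 89.8001 kg


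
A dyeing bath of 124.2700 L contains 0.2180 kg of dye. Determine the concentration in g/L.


Formula: Conc = dye_mass(kg) / volume(L) * 1000
Substituting: Conc = 0.2180 / 124.2700 * 1000
Result: 1.7542 g/L


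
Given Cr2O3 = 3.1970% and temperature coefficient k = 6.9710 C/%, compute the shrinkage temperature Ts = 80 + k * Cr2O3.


Formula: Ts = 80 + k * Cr2O3
Substituting: Ts = 80 + 6.9710 * 3.1970
Result: 102.2863 C


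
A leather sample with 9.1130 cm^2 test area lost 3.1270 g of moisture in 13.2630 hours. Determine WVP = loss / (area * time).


Formula: WVP = loss / (area * time)
Substituting: WVP = 3.1270 / (9.1130 * 13.2630)
Result: 0.0258717 g/(cm^2*hr)


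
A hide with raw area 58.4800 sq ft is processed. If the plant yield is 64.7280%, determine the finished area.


Formula: finished = raw * yield / 100
Substituting: finished = 58.4800 * 64.7280 / 100
Result: 37.8529 sq ft


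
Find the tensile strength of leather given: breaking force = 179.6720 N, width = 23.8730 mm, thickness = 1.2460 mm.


Formula: TS = force / (width * thickness)
Substituting: TS = 179.6720 / (23.8730 * 1.2460)
Result: 6.0403 N/mm^2


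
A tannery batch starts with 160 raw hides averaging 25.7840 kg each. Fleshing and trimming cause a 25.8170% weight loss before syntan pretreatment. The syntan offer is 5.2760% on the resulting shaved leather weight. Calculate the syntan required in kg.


Total_raw = N * avg_wt = 160 * 25.7840 = 4125.4400 kg
Substrate = Total_raw * (1 - loss/100) = 4125.4400 * (1 - 25.8170/100) = 3060.3752 kg
Syntan = Substrate * pct / 100 = 3060.3752 * 5.2760 / 100 = 161.4654 kg


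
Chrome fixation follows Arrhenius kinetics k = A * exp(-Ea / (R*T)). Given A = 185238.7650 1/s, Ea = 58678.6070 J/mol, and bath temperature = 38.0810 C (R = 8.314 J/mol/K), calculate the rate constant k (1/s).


T_K = T_C + 273.15 = 38.0810 + 273.15 = 311.2310 K
exponent = -Ea / (R * T_K) = -58678.6070 / (8.314 * 311.2310) = -22.6771
k = A * exp(exponent) = 185238.7650 * exp(-22.6771) = 2.6255e-05 1/s


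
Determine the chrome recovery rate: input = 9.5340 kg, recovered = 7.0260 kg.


Formula: Recovery = recovered / input * 100
Substituting: Recovery = 7.0260 / 9.5340 * 100
Result: 73.6941 %


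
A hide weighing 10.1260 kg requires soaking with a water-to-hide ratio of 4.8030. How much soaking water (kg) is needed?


Formula: Water = hide_weight * ratio
Substituting: Water = 10.1260 * 4.8030
Result: 48.6352 kg


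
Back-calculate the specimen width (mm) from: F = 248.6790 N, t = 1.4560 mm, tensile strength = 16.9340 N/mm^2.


Formula: w = F / (TS * t)
Substituting: w = 248.6790 / (16.9340 * 1.4560)
Result: 10.0860 mm


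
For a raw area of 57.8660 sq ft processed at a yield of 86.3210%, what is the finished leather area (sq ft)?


Formula: finished = raw * yield / 100
Substituting: finished = 57.8660 * 86.3210 / 100
Result: 49.9505 sq ft


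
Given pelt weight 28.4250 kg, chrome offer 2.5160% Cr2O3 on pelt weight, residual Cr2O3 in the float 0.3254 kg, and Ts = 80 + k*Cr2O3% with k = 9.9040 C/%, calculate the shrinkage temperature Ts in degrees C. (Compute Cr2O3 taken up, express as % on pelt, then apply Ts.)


Offered = pelt * offer_pct / 100 = 28.4250 * 2.5160 / 100 = 0.7152 kg
Uptake = offered - residual = 0.7152 - 0.3254 = 0.3898 kg
Cr2O3% on pelt = uptake / pelt * 100 = 0.3898 / 28.4250 * 100 = 1.3712 %
Ts = 80 + k * Cr2O3% = 80 + 9.9040 * 1.3712 = 93.5807 C


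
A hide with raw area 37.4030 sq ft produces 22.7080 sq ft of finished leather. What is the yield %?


Formula: Yield = finished / raw * 100
Substituting: Yield = 22.7080 / 37.4030 * 100
Result: 60.7117 %


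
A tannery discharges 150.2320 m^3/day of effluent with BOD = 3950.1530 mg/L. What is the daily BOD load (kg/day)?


Formula: BOD_load = volume * conc / 1000
Substituting: BOD_load = 150.2320 * 3950.1530 / 1000
Result: 593.4394 kg/day


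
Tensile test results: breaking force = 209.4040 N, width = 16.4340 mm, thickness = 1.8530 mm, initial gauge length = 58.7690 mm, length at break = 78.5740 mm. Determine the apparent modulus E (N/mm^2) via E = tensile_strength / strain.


TS = F / (w * t) = 209.4040 / (16.4340 * 1.8530) = 6.8765 N/mm^2
strain = (Lf - L0) / L0 = (78.5740 - 58.7690) / 58.7690 = 0.3370
E = TS / strain = 6.8765 / 0.3370 = 20.4051 N/mm^2


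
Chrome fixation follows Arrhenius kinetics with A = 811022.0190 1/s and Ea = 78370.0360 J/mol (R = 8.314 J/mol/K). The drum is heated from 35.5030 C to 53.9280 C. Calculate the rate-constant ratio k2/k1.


T1 = 35.5030 + 273.15 = 308.6530 K; T2 = 53.9280 + 273.15 = 327.0780 K
k1 = A * exp(-Ea/(R*T1)) = 811022.0190 * exp(-78370.0360/(8.314*308.6530)) = 4.4225e-08 1/s
k2 = A * exp(-Ea/(R*T2)) = 811022.0190 * exp(-78370.0360/(8.314*327.0780)) = 2.4707e-07 1/s
k2/k1 = 2.4707e-07 / 4.4225e-08 = 5.5867


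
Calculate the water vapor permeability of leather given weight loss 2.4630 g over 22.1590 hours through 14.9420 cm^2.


Formula: WVP = loss / (area * time)
Substituting: WVP = 2.4630 / (14.9420 * 22.1590)
Result: 0.00743885 g/(cm^2*hr)


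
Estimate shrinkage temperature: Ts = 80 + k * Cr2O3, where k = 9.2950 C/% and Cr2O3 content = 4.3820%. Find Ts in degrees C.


Formula: Ts = 80 + k * Cr2O3
Substituting: Ts = 80 + 9.2950 * 4.3820
Result: 120.7307 C


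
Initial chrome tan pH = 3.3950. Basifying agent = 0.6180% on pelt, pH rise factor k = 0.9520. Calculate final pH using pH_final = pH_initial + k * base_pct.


Formula: pH_final = pH_initial + k * base_pct
Substituting: pH_final = 3.3950 + 0.9520 * 0.6180
Result: 3.9833


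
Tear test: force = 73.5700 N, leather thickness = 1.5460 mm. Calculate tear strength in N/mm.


Formula: Tear strength = force / thickness
Substituting: Tear strength = 73.5700 / 1.5460
Result: 47.5873 N/mm


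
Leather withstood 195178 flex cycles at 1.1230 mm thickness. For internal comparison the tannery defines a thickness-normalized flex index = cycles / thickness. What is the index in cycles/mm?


Formula: Index = cycles / thickness
Substituting: Index = 195178 / 1.1230
Result: 173800.5343 cycles/mm


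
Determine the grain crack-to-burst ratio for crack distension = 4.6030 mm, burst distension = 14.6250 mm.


Formula: Ratio = crack / burst
Substituting: Ratio = 4.6030 / 14.6250
Result: 0.3147


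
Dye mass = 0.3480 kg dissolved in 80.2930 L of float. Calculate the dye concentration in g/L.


Formula: Conc = dye_mass(kg) / volume(L) * 1000
Substituting: Conc = 0.3480 / 80.2930 * 1000
Result: 4.3341 g/L


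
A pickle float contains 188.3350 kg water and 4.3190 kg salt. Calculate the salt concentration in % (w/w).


Formula: Conc = salt / (water + salt) * 100
Substituting: Conc = 4.3190 / (188.3350 + 4.3190) * 100
Result: 2.2418 %


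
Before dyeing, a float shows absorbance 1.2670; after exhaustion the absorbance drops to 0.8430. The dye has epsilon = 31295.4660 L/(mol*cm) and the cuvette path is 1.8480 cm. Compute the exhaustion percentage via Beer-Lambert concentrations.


c_initial = A_i / (epsilon * l) = 1.2670 / (31295.4660 * 1.8480) = 2.1908e-05 mol/L
c_final = A_f / (epsilon * l) = 0.8430 / (31295.4660 * 1.8480) = 1.4576e-05 mol/L
Exhaustion = (c_initial - c_final) / c_initial * 100 = (2.1908e-05 - 1.4576e-05) / 2.1908e-05 * 100 = 33.4649 %


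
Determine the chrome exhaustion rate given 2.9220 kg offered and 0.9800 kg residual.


Formula: Uptake = (offered - residual) / offered * 100
Substituting: Uptake = (2.9220 - 0.9800) / 2.9220 * 100
Result: 66.4613 %


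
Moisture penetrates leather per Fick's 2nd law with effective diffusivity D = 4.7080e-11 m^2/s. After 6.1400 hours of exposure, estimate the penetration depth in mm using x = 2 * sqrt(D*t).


t = 6.1400 hr * 3600 = 22104.0000 s
D * t = 4.7080e-11 * 22104.0000 = 1.0407e-06
x = 2 * sqrt(D*t) = 2 * sqrt(1.0407e-06) = 0.00204025 m = 2.0403 mm


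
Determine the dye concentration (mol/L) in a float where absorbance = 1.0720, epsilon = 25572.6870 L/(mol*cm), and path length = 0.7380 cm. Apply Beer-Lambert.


Formula: c = A / (epsilon * l)
Substituting: c = 1.0720 / (25572.6870 * 0.7380)
Result: 5.6802e-05 mol/L


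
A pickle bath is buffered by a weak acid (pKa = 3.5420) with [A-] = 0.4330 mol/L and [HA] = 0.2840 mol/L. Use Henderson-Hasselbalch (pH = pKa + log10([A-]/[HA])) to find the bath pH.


ratio = [A-] / [HA] = 0.4330 / 0.2840 = 1.5246
log10(ratio) = 0.1832
pH = pKa + log10(ratio) = 3.5420 + 0.1832 = 3.7252


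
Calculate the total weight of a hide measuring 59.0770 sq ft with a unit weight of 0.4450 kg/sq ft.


Formula: Weight = area * weight_per_sqft
Substituting: Weight = 59.0770 * 0.4450
Result: 26.2893 kg


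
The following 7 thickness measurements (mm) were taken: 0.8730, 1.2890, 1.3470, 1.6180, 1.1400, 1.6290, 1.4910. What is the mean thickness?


Formula: Average = sum / n
Substituting: Average = 9.3870 / 7
Result: 1.3410 mm


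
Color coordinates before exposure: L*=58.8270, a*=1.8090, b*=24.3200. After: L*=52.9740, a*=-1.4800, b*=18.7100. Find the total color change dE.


dL = -5.8530, da = -3.2890, db = -5.6100
dE = sqrt((-5.8530)^2 + (-3.2890)^2 + (-5.6100)^2) = 8.7491


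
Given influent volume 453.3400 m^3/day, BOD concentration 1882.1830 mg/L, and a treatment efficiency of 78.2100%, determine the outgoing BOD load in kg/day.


Load_in = volume * conc / 1000 = 453.3400 * 1882.1830 / 1000 = 853.2688 kg/day
Removed = Load_in * eff / 100 = 853.2688 * 78.2100 / 100 = 667.3416 kg/day
Load_out = Load_in - Removed = 853.2688 - 667.3416 = 185.9273 kg/day


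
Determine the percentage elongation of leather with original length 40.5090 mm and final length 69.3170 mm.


Formula: Elongation = (Lf - L0) / L0 * 100
Substituting: Elongation = (69.3170 - 40.5090) / 40.5090 * 100
Result: 71.1151 %


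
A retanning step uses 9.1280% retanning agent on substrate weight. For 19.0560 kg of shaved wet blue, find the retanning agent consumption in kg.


Formula: Retan = substrate * pct / 100
Substituting: Retan = 19.0560 * 9.1280 / 100
Result: 1.7394 kg


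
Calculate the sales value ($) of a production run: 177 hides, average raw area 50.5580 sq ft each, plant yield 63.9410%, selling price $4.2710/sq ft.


Raw_total = N * avg_area = 177 * 50.5580 = 8948.7660 sq ft
Finished = Raw_total * yield / 100 = 8948.7660 * 63.9410 / 100 = 5721.9305 sq ft
Value = Finished * price = 5721.9305 * 4.2710 = 24438.3650 $


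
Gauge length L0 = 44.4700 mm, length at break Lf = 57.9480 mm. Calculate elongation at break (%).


Formula: Elongation = (Lf - L0) / L0 * 100
Substituting: Elongation = (57.9480 - 44.4700) / 44.4700 * 100
Result: 30.3081 %


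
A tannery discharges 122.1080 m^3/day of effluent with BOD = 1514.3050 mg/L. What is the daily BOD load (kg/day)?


Formula: BOD_load = volume * conc / 1000
Substituting: BOD_load = 122.1080 * 1514.3050 / 1000
Result: 184.9088 kg/day


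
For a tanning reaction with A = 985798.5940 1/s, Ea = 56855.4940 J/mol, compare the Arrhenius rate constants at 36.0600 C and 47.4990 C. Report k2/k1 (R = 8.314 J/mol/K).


T1 = 36.0600 + 273.15 = 309.2100 K; T2 = 47.4990 + 273.15 = 320.6490 K
k1 = A * exp(-Ea/(R*T1)) = 985798.5940 * exp(-56855.4940/(8.314*309.2100)) = 2.4484e-04 1/s
k2 = A * exp(-Ea/(R*T2)) = 985798.5940 * exp(-56855.4940/(8.314*320.6490)) = 5.3893e-04 1/s
k2/k1 = 5.3893e-04 / 2.4484e-04 = 2.2012


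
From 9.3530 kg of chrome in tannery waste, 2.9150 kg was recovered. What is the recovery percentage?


Formula: Recovery = recovered / input * 100
Substituting: Recovery = 2.9150 / 9.3530 * 100
Result: 31.1665 %


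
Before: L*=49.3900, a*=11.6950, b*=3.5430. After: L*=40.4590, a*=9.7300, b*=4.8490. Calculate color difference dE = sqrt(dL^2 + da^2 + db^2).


dL = -8.9310, da = -1.9650, db = 1.3060
dE = sqrt((-8.9310)^2 + (-1.9650)^2 + 1.3060^2) = 9.2374


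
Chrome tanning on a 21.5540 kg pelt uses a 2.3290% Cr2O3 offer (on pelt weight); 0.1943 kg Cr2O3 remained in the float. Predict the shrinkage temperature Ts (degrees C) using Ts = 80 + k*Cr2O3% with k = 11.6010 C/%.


Offered = pelt * offer_pct / 100 = 21.5540 * 2.3290 / 100 = 0.5020 kg
Uptake = offered - residual = 0.5020 - 0.1943 = 0.3077 kg
Cr2O3% on pelt = uptake / pelt * 100 = 0.3077 / 21.5540 * 100 = 1.4275 %
Ts = 80 + k * Cr2O3% = 80 + 11.6010 * 1.4275 = 96.5609 C


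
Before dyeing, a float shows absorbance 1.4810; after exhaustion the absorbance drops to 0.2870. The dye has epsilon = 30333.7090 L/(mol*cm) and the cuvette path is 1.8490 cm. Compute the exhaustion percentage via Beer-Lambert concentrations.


c_initial = A_i / (epsilon * l) = 1.4810 / (30333.7090 * 1.8490) = 2.6405e-05 mol/L
c_final = A_f / (epsilon * l) = 0.2870 / (30333.7090 * 1.8490) = 5.1170e-06 mol/L
Exhaustion = (c_initial - c_final) / c_initial * 100 = (2.6405e-05 - 5.1170e-06) / 2.6405e-05 * 100 = 80.6212 %


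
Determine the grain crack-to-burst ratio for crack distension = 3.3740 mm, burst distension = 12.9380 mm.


Formula: Ratio = crack / burst
Substituting: Ratio = 3.3740 / 12.9380
Result: 0.2608


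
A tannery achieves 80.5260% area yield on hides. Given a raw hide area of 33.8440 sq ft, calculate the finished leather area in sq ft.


Formula: finished = raw * yield / 100
Substituting: finished = 33.8440 * 80.5260 / 100
Result: 27.2532 sq ft


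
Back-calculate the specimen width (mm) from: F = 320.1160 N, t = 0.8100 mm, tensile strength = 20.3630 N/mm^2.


Formula: w = F / (TS * t)
Substituting: w = 320.1160 / (20.3630 * 0.8100)
Result: 19.4080 mm


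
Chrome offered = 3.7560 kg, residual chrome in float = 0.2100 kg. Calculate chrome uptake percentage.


Formula: Uptake = (offered - residual) / offered * 100
Substituting: Uptake = (3.7560 - 0.2100) / 3.7560 * 100
Result: 94.4089 %


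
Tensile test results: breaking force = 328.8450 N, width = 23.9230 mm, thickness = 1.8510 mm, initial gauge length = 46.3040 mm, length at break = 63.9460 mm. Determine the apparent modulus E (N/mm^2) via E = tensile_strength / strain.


TS = F / (w * t) = 328.8450 / (23.9230 * 1.8510) = 7.4262 N/mm^2
strain = (Lf - L0) / L0 = (63.9460 - 46.3040) / 46.3040 = 0.3810
E = TS / strain = 7.4262 / 0.3810 = 19.4913 N/mm^2


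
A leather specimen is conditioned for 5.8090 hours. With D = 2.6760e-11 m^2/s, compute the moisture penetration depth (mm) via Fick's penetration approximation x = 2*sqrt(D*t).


t = 5.8090 hr * 3600 = 20912.4000 s
D * t = 2.6760e-11 * 20912.4000 = 5.5962e-07
x = 2 * sqrt(D*t) = 2 * sqrt(5.5962e-07) = 0.00149615 m = 1.4961 mm


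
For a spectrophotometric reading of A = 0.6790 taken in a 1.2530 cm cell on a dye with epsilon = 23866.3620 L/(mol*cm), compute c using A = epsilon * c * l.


Formula: c = A / (epsilon * l)
Substituting: c = 0.6790 / (23866.3620 * 1.2530)
Result: 2.2706e-05 mol/L


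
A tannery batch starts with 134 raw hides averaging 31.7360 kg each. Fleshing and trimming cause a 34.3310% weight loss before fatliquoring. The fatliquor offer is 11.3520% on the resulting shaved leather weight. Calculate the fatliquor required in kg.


Total_raw = N * avg_wt = 134 * 31.7360 = 4252.6240 kg
Substrate = Total_raw * (1 - loss/100) = 4252.6240 * (1 - 34.3310/100) = 2792.6557 kg
Fat = Substrate * pct / 100 = 2792.6557 * 11.3520 / 100 = 317.0223 kg


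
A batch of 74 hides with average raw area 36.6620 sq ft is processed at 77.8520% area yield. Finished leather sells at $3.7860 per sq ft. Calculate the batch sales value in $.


Raw_total = N * avg_area = 74 * 36.6620 = 2712.9880 sq ft
Finished = Raw_total * yield / 100 = 2712.9880 * 77.8520 / 100 = 2112.1154 sq ft
Value = Finished * price = 2112.1154 * 3.7860 = 7996.4690 $


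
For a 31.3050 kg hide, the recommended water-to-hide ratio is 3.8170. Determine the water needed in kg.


Formula: Water = hide_weight * ratio
Substituting: Water = 31.3050 * 3.8170
Result: 119.4912 kg


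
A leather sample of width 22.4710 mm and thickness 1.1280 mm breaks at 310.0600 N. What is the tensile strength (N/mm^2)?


Formula: TS = force / (width * thickness)
Substituting: TS = 310.0600 / (22.4710 * 1.1280)
Result: 12.2325 N/mm^2


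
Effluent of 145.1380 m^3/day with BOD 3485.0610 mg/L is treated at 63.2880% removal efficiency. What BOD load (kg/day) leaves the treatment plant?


Load_in = volume * conc / 1000 = 145.1380 * 3485.0610 / 1000 = 505.8148 kg/day
Removed = Load_in * eff / 100 = 505.8148 * 63.2880 / 100 = 320.1201 kg/day
Load_out = Load_in - Removed = 505.8148 - 320.1201 = 185.6947 kg/day


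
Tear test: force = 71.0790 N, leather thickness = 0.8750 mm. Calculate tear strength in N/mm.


Formula: Tear strength = force / thickness
Substituting: Tear strength = 71.0790 / 0.8750
Result: 81.2331 N/mm


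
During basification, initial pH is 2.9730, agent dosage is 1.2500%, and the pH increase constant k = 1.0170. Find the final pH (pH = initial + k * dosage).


Formula: pH_final = pH_initial + k * base_pct
Substituting: pH_final = 2.9730 + 1.0170 * 1.2500
Result: 4.2442


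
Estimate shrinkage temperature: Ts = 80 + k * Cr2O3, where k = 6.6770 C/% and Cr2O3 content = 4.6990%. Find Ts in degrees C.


Formula: Ts = 80 + k * Cr2O3
Substituting: Ts = 80 + 6.6770 * 4.6990
Result: 111.3752 C


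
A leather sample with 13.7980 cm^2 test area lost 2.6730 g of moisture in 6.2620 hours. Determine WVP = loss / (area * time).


Formula: WVP = loss / (area * time)
Substituting: WVP = 2.6730 / (13.7980 * 6.2620)
Result: 0.0309364 g/(cm^2*hr)


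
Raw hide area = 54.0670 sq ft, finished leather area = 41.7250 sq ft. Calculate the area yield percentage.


Formula: Yield = finished / raw * 100
Substituting: Yield = 41.7250 / 54.0670 * 100
Result: 77.1728 %


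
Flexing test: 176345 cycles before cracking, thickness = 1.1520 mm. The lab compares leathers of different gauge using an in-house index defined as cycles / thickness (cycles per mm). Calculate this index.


Formula: Index = cycles / thickness
Substituting: Index = 176345 / 1.1520
Result: 153077.2569 cycles/mm


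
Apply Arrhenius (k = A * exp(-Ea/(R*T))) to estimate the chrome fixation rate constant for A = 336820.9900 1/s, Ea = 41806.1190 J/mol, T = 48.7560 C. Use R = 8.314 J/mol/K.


T_K = T_C + 273.15 = 48.7560 + 273.15 = 321.9060 K
exponent = -Ea / (R * T_K) = -41806.1190 / (8.314 * 321.9060) = -15.6207
k = A * exp(exponent) = 336820.9900 * exp(-15.6207) = 0.0553874 1/s


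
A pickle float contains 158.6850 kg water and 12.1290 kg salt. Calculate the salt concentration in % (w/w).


Formula: Conc = salt / (water + salt) * 100
Substituting: Conc = 12.1290 / (158.6850 + 12.1290) * 100
Result: 7.1007 %


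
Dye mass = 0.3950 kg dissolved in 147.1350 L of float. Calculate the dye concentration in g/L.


Formula: Conc = dye_mass(kg) / volume(L) * 1000
Substituting: Conc = 0.3950 / 147.1350 * 1000
Result: 2.6846 g/L


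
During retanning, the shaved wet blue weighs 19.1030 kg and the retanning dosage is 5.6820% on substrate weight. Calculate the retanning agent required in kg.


Formula: Retan = substrate * pct / 100
Substituting: Retan = 19.1030 * 5.6820 / 100
Result: 1.0854 kg


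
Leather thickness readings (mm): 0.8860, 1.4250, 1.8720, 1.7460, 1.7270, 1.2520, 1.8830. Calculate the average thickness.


Formula: Average = sum / n
Substituting: Average = 10.7910 / 7
Result: 1.5416 mm


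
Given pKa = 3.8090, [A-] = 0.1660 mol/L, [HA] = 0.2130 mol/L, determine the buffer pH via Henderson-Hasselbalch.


ratio = [A-] / [HA] = 0.1660 / 0.2130 = 0.7793
log10(ratio) = -0.1083
pH = pKa + log10(ratio) = 3.8090 - 0.1083 = 3.7007


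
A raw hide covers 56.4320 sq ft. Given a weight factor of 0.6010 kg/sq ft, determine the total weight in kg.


Formula: Weight = area * weight_per_sqft
Substituting: Weight = 56.4320 * 0.6010
Result: 33.9156 kg


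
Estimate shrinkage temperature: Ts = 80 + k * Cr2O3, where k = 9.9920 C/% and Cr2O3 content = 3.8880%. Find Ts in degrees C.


Formula: Ts = 80 + k * Cr2O3
Substituting: Ts = 80 + 9.9920 * 3.8880
Result: 118.8489 C


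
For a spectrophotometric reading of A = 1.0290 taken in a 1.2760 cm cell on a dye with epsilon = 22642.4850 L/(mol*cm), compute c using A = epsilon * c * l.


Formula: c = A / (epsilon * l)
Substituting: c = 1.0290 / (22642.4850 * 1.2760)
Result: 3.5616e-05 mol/L


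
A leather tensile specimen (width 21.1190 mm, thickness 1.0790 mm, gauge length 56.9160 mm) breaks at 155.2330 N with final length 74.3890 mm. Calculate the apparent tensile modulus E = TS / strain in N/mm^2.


TS = F / (w * t) = 155.2330 / (21.1190 * 1.0790) = 6.8122 N/mm^2
strain = (Lf - L0) / L0 = (74.3890 - 56.9160) / 56.9160 = 0.3070
E = TS / strain = 6.8122 / 0.3070 = 22.1899 N/mm^2


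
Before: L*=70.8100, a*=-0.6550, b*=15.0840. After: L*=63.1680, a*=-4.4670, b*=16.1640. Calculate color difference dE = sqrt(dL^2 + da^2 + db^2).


dL = -7.6420, da = -3.8120, db = 1.0800
dE = sqrt((-7.6420)^2 + (-3.8120)^2 + 1.0800^2) = 8.6080


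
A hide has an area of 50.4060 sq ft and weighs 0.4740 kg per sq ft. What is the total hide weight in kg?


Formula: Weight = area * weight_per_sqft
Substituting: Weight = 50.4060 * 0.4740
Result: 23.8924 kg


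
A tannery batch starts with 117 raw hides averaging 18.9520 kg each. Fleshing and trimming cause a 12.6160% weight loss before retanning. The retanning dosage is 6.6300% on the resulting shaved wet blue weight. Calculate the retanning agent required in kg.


Total_raw = N * avg_wt = 117 * 18.9520 = 2217.3840 kg
Substrate = Total_raw * (1 - loss/100) = 2217.3840 * (1 - 12.6160/100) = 1937.6388 kg
Retan = Substrate * pct / 100 = 1937.6388 * 6.6300 / 100 = 128.4655 kg


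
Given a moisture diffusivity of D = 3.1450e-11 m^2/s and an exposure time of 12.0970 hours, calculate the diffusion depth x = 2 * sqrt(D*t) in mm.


t = 12.0970 hr * 3600 = 43549.2000 s
D * t = 3.1450e-11 * 43549.2000 = 1.3696e-06
x = 2 * sqrt(D*t) = 2 * sqrt(1.3696e-06) = 0.00234062 m = 2.3406 mm


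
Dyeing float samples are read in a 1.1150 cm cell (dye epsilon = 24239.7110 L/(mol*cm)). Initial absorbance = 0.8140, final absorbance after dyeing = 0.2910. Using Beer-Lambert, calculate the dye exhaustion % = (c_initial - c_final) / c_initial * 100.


c_initial = A_i / (epsilon * l) = 0.8140 / (24239.7110 * 1.1150) = 3.0118e-05 mol/L
c_final = A_f / (epsilon * l) = 0.2910 / (24239.7110 * 1.1150) = 1.0767e-05 mol/L
Exhaustion = (c_initial - c_final) / c_initial * 100 = (3.0118e-05 - 1.0767e-05) / 3.0118e-05 * 100 = 64.2506 %


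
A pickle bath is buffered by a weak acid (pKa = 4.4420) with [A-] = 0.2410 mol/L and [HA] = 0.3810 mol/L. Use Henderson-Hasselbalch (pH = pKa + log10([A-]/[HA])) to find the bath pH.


ratio = [A-] / [HA] = 0.2410 / 0.3810 = 0.6325
log10(ratio) = -0.1989
pH = pKa + log10(ratio) = 4.4420 - 0.1989 = 4.2431


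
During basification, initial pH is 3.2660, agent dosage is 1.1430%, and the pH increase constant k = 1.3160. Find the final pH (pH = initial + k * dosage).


Formula: pH_final = pH_initial + k * base_pct
Substituting: pH_final = 3.2660 + 1.3160 * 1.1430
Result: 4.7702


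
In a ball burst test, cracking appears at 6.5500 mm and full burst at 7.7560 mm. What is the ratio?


Formula: Ratio = crack / burst
Substituting: Ratio = 6.5500 / 7.7560
Result: 0.8445


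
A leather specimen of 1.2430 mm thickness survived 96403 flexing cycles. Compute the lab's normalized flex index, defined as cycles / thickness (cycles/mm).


Formula: Index = cycles / thickness
Substituting: Index = 96403 / 1.2430
Result: 77556.7176 cycles/mm


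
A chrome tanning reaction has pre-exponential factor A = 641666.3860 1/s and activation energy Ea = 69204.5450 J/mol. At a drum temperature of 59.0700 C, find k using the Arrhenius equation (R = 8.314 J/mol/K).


T_K = T_C + 273.15 = 59.0700 + 273.15 = 332.2200 K
exponent = -Ea / (R * T_K) = -69204.5450 / (8.314 * 332.2200) = -25.0553
k = A * exp(exponent) = 641666.3860 * exp(-25.0553) = 8.4324e-06 1/s


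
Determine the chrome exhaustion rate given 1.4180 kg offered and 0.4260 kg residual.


Formula: Uptake = (offered - residual) / offered * 100
Substituting: Uptake = (1.4180 - 0.4260) / 1.4180 * 100
Result: 69.9577 %


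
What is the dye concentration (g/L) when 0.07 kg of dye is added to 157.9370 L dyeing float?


Formula: Conc = dye_mass(kg) / volume(L) * 1000
Substituting: Conc = 0.07 / 157.9370 * 1000
Result: 0.4432 g/L


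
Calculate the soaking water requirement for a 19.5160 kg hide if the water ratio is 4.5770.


Formula: Water = hide_weight * ratio
Substituting: Water = 19.5160 * 4.5770
Result: 89.3247 kg


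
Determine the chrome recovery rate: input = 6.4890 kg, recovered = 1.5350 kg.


Formula: Recovery = recovered / input * 100
Substituting: Recovery = 1.5350 / 6.4890 * 100
Result: 23.6554 %


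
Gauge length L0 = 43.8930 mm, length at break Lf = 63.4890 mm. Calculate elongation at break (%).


Formula: Elongation = (Lf - L0) / L0 * 100
Substituting: Elongation = (63.4890 - 43.8930) / 43.8930 * 100
Result: 44.6449 %


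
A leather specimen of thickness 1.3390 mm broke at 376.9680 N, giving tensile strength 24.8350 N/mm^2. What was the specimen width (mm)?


Formula: w = F / (TS * t)
Substituting: w = 376.9680 / (24.8350 * 1.3390)
Result: 11.3360 mm


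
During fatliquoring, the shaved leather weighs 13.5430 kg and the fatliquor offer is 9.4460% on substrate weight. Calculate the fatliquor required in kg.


Formula: Fat = substrate * pct / 100
Substituting: Fat = 13.5430 * 9.4460 / 100
Result: 1.2793 kg


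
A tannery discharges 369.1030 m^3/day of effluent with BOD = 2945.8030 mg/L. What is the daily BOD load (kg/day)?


Formula: BOD_load = volume * conc / 1000
Substituting: BOD_load = 369.1030 * 2945.8030 / 1000
Result: 1087.3047 kg/day


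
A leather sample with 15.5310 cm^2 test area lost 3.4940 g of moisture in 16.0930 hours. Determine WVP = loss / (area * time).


Formula: WVP = loss / (area * time)
Substituting: WVP = 3.4940 / (15.5310 * 16.0930)
Result: 0.0139793 g/(cm^2*hr)


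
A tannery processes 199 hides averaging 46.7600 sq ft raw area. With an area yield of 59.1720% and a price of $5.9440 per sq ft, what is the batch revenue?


Raw_total = N * avg_area = 199 * 46.7600 = 9305.2400 sq ft
Finished = Raw_total * yield / 100 = 9305.2400 * 59.1720 / 100 = 5506.0966 sq ft
Value = Finished * price = 5506.0966 * 5.9440 = 32728.2383 $
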